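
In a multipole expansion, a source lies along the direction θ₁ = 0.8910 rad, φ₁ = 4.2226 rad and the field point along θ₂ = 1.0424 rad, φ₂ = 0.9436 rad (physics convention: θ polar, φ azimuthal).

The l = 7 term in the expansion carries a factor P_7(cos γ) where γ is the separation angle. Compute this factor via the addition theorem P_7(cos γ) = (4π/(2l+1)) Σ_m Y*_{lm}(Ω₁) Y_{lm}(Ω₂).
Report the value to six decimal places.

Term-by-term m-sum for l=7 (normalisation 4π/15 = 0.837758):
  m=-7: -0.024350-0.082521i × +0.169955-0.056702i = -0.008817-0.012644i  (running Σ = -0.008817-0.012644i)
  m=-6: +0.254885+0.052427i × +0.318142+0.227887i = +0.069142+0.074764i  (running Σ = +0.060325+0.062120i)
  m=-5: -0.275792+0.332360i × +0.002279+0.406156i = -0.135619-0.111257i  (running Σ = -0.075294-0.049137i)
  m=-4: -0.136584-0.333833i × -0.050477+0.037021i = +0.019253+0.011794i  (running Σ = -0.056041-0.037343i)
  m=-3: -0.038823-0.003951i × +0.307826+0.098874i = -0.011560-0.005055i  (running Σ = -0.067601-0.042398i)
  m=-2: +0.203511-0.303150i × +0.068103+0.208009i = +0.076917+0.021687i  (running Σ = +0.009317-0.020711i)
  m=-1: +0.057913+0.108631i × +0.141767-0.195586i = +0.029457+0.004073i  (running Σ = +0.038774-0.016638i)
  m=0: +0.331952-0.000000i × +0.252617+0.000000i = +0.083857+0.000000i  (running Σ = +0.122630-0.016638i)
  m=1: -0.057913+0.108631i × -0.141767-0.195586i = +0.029457-0.004073i  (running Σ = +0.152087-0.020711i)
  m=2: +0.203511+0.303150i × +0.068103-0.208009i = +0.076917-0.021687i  (running Σ = +0.229005-0.042398i)
  m=3: +0.038823-0.003951i × -0.307826+0.098874i = -0.011560+0.005055i  (running Σ = +0.217445-0.037343i)
  m=4: -0.136584+0.333833i × -0.050477-0.037021i = +0.019253-0.011794i  (running Σ = +0.236698-0.049137i)
  m=5: +0.275792+0.332360i × -0.002279+0.406156i = -0.135619+0.111257i  (running Σ = +0.101079+0.062120i)
  m=6: +0.254885-0.052427i × +0.318142-0.227887i = +0.069142-0.074764i  (running Σ = +0.170221-0.012644i)
  m=7: +0.024350-0.082521i × -0.169955-0.056702i = -0.008817+0.012644i  (running Σ = +0.161404+0.000000i)
Total Σ_m = +0.161404+0.000000i. Multiply by 0.837758: +0.135217+0.000000i. P_7(cos γ) = 0.135217

0.135217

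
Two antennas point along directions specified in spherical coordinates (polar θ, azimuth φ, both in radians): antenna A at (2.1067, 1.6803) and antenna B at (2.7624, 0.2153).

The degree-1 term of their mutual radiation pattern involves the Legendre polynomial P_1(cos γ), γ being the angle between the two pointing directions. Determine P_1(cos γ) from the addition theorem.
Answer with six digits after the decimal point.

0.507955

Term-by-term m-sum for l=1 (normalisation 4π/3 = 4.188790):
  [-1]  conj(Y_{1,-1})(Ω₁) = -0.032464+0.295279i ; Y_{1,-1}(Ω₂) = +0.124939-0.027323i ; Δ = +0.004012+0.037779i
  [+0]  conj(Y_{1,0})(Ω₁) = -0.249489-0.000000i ; Y_{1,0}(Ω₂) = -0.453894+0.000000i ; Δ = +0.113242+0.000000i
  [+1]  conj(Y_{1,1})(Ω₁) = +0.032464+0.295279i ; Y_{1,1}(Ω₂) = -0.124939-0.027323i ; Δ = +0.004012-0.037779i
Accumulated sum +0.121265+0.000000i; after 4π/(2l+1) scaling, +0.507955+0.000000i ⇒ P_1 = 0.507955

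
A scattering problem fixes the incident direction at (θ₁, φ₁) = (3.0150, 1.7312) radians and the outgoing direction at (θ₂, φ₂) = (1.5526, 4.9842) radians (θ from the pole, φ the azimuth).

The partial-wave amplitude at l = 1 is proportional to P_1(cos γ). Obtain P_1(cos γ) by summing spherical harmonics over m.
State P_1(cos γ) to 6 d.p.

-0.143501

Term-by-term m-sum for l=1 (normalisation 4π/3 = 4.188790):
  [-1]  conj(Y_{1,-1})(Ω₁) = -0.006967+0.043060i ; Y_{1,-1}(Ω₂) = +0.092742+0.332755i ; Δ = -0.014975+0.001675i
  [+0]  conj(Y_{1,0})(Ω₁) = -0.484693-0.000000i ; Y_{1,0}(Ω₂) = +0.008890+0.000000i ; Δ = -0.004309-0.000000i
  [+1]  conj(Y_{1,1})(Ω₁) = +0.006967+0.043060i ; Y_{1,1}(Ω₂) = -0.092742+0.332755i ; Δ = -0.014975-0.001675i
Total Σ_m = -0.034258+0.000000i. Multiply by 4.188790: -0.143501+0.000000i. P_1(cos γ) = -0.143501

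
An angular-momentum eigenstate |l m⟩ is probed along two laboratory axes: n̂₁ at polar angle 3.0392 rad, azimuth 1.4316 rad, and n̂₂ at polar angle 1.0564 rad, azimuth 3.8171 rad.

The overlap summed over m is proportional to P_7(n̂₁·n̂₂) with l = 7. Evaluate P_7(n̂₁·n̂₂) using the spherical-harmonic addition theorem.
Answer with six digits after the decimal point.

-0.304949

Addition theorem: P_7(cos γ) = (4π/15) Σ_m Y*_{lm}(Ω₁) Y_{lm}(Ω₂), m = −7…7:
  m=-7: Y*=(-0.000000, -0.000000)  Y=(-0.003063, -0.189515)  product (-0.000000, 0.000000)
  m=-6: Y*=(0.000001, -0.000002)  Y=(-0.245527, 0.316787)  product (0.000000, 0.000001)
  m=-5: Y*=(0.000031, 0.000037)  Y=(0.383063, -0.092097)  product (0.000015, 0.000011)
  m=-4: Y*=(-0.000667, 0.000415)  Y=(-0.027583, -0.012971)  product (0.000024, -0.000003)
  m=-3: Y*=(-0.003724, -0.008393)  Y=(-0.147699, -0.301342)  product (-0.001979, 0.002362)
  m=-2: Y*=(0.072196, -0.020635)  Y=(-0.041319, 0.184964)  product (0.000834, 0.014206)
  m=-1: Y*=(0.053964, 0.385176)  Y=(-0.206508, 0.165466)  product (-0.074878, -0.070613)
  m=+0: Y*=(-0.937907, -0.000000)  Y=(0.226077, 0.000000)  product (-0.212039, -0.000000)
  m=+1: Y*=(-0.053964, 0.385176)  Y=(0.206508, 0.165466)  product (-0.074878, 0.070613)
  m=+2: Y*=(0.072196, 0.020635)  Y=(-0.041319, -0.184964)  product (0.000834, -0.014206)
  m=+3: Y*=(0.003724, -0.008393)  Y=(0.147699, -0.301342)  product (-0.001979, -0.002362)
  m=+4: Y*=(-0.000667, -0.000415)  Y=(-0.027583, 0.012971)  product (0.000024, 0.000003)
  m=+5: Y*=(-0.000031, 0.000037)  Y=(-0.383063, -0.092097)  product (0.000015, -0.000011)
  m=+6: Y*=(0.000001, 0.000002)  Y=(-0.245527, -0.316787)  product (0.000000, -0.000001)
  m=+7: Y*=(0.000000, -0.000000)  Y=(0.003063, -0.189515)  product (-0.000000, -0.000000)
Σ over m = (-0.364006, -0.000000); ×(4π/15) → (-0.304949, -0.000000). Real part: -0.304949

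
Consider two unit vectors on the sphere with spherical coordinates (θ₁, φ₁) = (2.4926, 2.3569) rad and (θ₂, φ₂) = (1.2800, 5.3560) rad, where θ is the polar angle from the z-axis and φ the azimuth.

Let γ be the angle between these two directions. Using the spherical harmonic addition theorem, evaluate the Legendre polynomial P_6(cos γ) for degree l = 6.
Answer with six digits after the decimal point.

-0.393993

Addition theorem: P_6(cos γ) = (4π/13) Σ_m Y*_{lm}(Ω₁) Y_{lm}(Ω₂), m = −6…6:
  m=-6: Y*=-0.000100+0.023545i  Y=+0.280761-0.246283i  product +0.005771+0.006635i
  m=-5: Y*=-0.076292+0.075756i  Y=-0.029577-0.386062i  product +0.031503+0.027213i
  m=-4: Y*=-0.284769-0.000804i  Y=+0.024268+0.015457i  product -0.006898-0.004421i
  m=-3: Y*=-0.321905-0.323271i  Y=+0.322084-0.121247i  product -0.142876-0.065090i
  m=-2: Y*=+0.000482-0.341411i  Y=+0.021469-0.073667i  product -0.025140-0.007365i
  m=-1: Y*=-0.104842+0.104694i  Y=+0.187207+0.249552i  product -0.045754-0.006564i
  m=+0: Y*=-0.393457-0.000000i  Y=+0.103695+0.000000i  product -0.040800-0.000000i
  m=+1: Y*=+0.104842+0.104694i  Y=-0.187207+0.249552i  product -0.045754+0.006564i
  m=+2: Y*=+0.000482+0.341411i  Y=+0.021469+0.073667i  product -0.025140+0.007365i
  m=+3: Y*=+0.321905-0.323271i  Y=-0.322084-0.121247i  product -0.142876+0.065090i
  m=+4: Y*=-0.284769+0.000804i  Y=+0.024268-0.015457i  product -0.006898+0.004421i
  m=+5: Y*=+0.076292+0.075756i  Y=+0.029577-0.386062i  product +0.031503-0.027213i
  m=+6: Y*=-0.000100-0.023545i  Y=+0.280761+0.246283i  product +0.005771-0.006635i
Total Σ_m = -0.407589+0.000000i. Multiply by 0.966644: -0.393993+0.000000i. P_6(cos γ) = -0.393993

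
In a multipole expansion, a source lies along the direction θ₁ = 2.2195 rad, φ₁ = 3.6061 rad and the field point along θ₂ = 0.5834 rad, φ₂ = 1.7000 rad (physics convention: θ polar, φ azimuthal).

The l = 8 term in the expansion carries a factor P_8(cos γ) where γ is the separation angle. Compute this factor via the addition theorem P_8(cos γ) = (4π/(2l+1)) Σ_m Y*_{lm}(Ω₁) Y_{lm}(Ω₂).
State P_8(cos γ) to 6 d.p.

0.301794

Expand P_8 via completeness: Σ_{m} conj(Y_{8,m}) at Ω₁ times Y_{8,m} at Ω₂ —
  term(m=-8) = -0.000328+0.000162i   from Y*(Ω₁)=-0.070351-0.045537i, Y(Ω₂)=+0.002236-0.003755i
  term(m=-7) = -0.004803-0.004716i   from Y*(Ω₁)=-0.252609-0.027889i, Y(Ω₂)=+0.020820+0.016372i
  term(m=-6) = +0.018296-0.038760i   from Y*(Ω₁)=-0.404476+0.149734i, Y(Ω₂)=-0.070982+0.069552i
  term(m=-5) = +0.099615+0.010571i   from Y*(Ω₁)=-0.266805+0.285398i, Y(Ω₂)=-0.154358-0.204735i
  term(m=-4) = +0.002367+0.010128i   from Y*(Ω₁)=-0.006557+0.022196i, Y(Ω₂)=+0.390704-0.222052i
  term(m=-3) = +0.135586-0.085931i   from Y*(Ω₁)=-0.060944-0.340173i, Y(Ω₂)=+0.175568+0.430034i
  term(m=-2) = +0.015413+0.012226i   from Y*(Ω₁)=-0.129049-0.172682i, Y(Ω₂)=-0.088231+0.023321i
  term(m=-1) = -0.032606+0.093572i   from Y*(Ω₁)=+0.230153+0.115324i, Y(Ω₂)=+0.049595+0.381714i
  term(m=+0) = -0.058808+0.000000i   from Y*(Ω₁)=+0.258563-0.000000i, Y(Ω₂)=-0.227442+0.000000i
  term(m=+1) = -0.032606-0.093572i   from Y*(Ω₁)=-0.230153+0.115324i, Y(Ω₂)=-0.049595+0.381714i
  term(m=+2) = +0.015413-0.012226i   from Y*(Ω₁)=-0.129049+0.172682i, Y(Ω₂)=-0.088231-0.023321i
  term(m=+3) = +0.135586+0.085931i   from Y*(Ω₁)=+0.060944-0.340173i, Y(Ω₂)=-0.175568+0.430034i
  term(m=+4) = +0.002367-0.010128i   from Y*(Ω₁)=-0.006557-0.022196i, Y(Ω₂)=+0.390704+0.222052i
  term(m=+5) = +0.099615-0.010571i   from Y*(Ω₁)=+0.266805+0.285398i, Y(Ω₂)=+0.154358-0.204735i
  term(m=+6) = +0.018296+0.038760i   from Y*(Ω₁)=-0.404476-0.149734i, Y(Ω₂)=-0.070982-0.069552i
  term(m=+7) = -0.004803+0.004716i   from Y*(Ω₁)=+0.252609-0.027889i, Y(Ω₂)=-0.020820+0.016372i
  term(m=+8) = -0.000328-0.000162i   from Y*(Ω₁)=-0.070351+0.045537i, Y(Ω₂)=+0.002236+0.003755i
Total Σ_m = +0.408272+0.000000i. Multiply by 0.739198: +0.301794+0.000000i. P_8(cos γ) = 0.301794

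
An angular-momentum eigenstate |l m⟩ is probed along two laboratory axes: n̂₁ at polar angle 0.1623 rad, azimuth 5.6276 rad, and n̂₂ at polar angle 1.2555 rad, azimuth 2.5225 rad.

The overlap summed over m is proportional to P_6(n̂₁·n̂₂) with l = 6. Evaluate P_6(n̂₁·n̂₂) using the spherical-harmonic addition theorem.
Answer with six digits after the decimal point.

Expand P_6 via completeness: Σ_{m} conj(Y_{6,m}) at Ω₁ times Y_{6,m} at Ω₂ —
  m=-6: -0.000006+0.000006i × -0.299730-0.193373i = +0.000003-0.000001i  (running Σ = +0.000003-0.000001i)
  m=-5: -0.000180+0.000025i × +0.402604-0.018585i = -0.000072+0.000013i  (running Σ = -0.000069+0.000013i)
  m=-4: -0.002051-0.001172i × -0.013248+0.010393i = +0.000039-0.000006i  (running Σ = -0.000030+0.000007i)
  m=-3: -0.008068-0.019300i × -0.095262+0.323376i = +0.007010-0.000771i  (running Σ = +0.006980-0.000764i)
  m=-2: +0.032244-0.121390i × -0.040922-0.118461i = -0.015699+0.001148i  (running Σ = -0.008719+0.000384i)
  m=-1: +0.368831-0.283652i × -0.239403-0.170584i = -0.136686+0.004990i  (running Σ = -0.145405+0.005374i)
  m=0: +0.754375-0.000000i × +0.151900+0.000000i = +0.114589+0.000000i  (running Σ = -0.030816+0.005374i)
  m=1: -0.368831-0.283652i × +0.239403-0.170584i = -0.136686-0.004990i  (running Σ = -0.167502+0.000384i)
  m=2: +0.032244+0.121390i × -0.040922+0.118461i = -0.015699-0.001148i  (running Σ = -0.183201-0.000764i)
  m=3: +0.008068-0.019300i × +0.095262+0.323376i = +0.007010+0.000771i  (running Σ = -0.176191+0.000007i)
  m=4: -0.002051+0.001172i × -0.013248-0.010393i = +0.000039+0.000006i  (running Σ = -0.176152+0.000013i)
  m=5: +0.000180+0.000025i × -0.402604-0.018585i = -0.000072-0.000013i  (running Σ = -0.176224-0.000001i)
  m=6: -0.000006-0.000006i × -0.299730+0.193373i = +0.000003+0.000001i  (running Σ = -0.176221-0.000000i)
Accumulated sum -0.176221-0.000000i; after 4π/(2l+1) scaling, -0.170343-0.000000i ⇒ P_6 = -0.170343

-0.170343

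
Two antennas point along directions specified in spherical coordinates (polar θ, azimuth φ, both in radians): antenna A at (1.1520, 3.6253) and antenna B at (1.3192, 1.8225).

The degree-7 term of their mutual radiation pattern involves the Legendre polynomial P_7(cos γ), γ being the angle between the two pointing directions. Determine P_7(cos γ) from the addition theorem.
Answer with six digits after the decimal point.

Term-by-term m-sum for l=7 (normalisation 4π/15 = 0.837758):
  [-7]  conj(Y_{7,-7})(Ω₁) = (0.257709, 0.064258) ; Y_{7,-7}(Ω₂) = (0.392438, -0.075933) ; Δ = (0.106014, 0.005648)
  [-6]  conj(Y_{7,-6})(Ω₁) = (-0.429752, 0.104871) ; Y_{7,-6}(Ω₂) = (-0.023273, 0.383730) ; Δ = (-0.030241, -0.167349)
  [-5]  conj(Y_{7,-5})(Ω₁) = (0.201323, -0.177665) ; Y_{7,-5}(Ω₂) = (0.057820, 0.018667) ; Δ = (0.014957, -0.006515)
  [-4]  conj(Y_{7,-4})(Ω₁) = (0.062926, -0.165154) ; Y_{7,-4}(Ω₂) = (-0.188557, 0.298109) ; Δ = (0.037369, 0.049900)
  [-3]  conj(Y_{7,-3})(Ω₁) = (0.040324, 0.335337) ; Y_{7,-3}(Ω₂) = (-0.037279, -0.039608) ; Δ = (0.011779, -0.014098)
  [-2]  conj(Y_{7,-2})(Ω₁) = (0.021688, 0.031472) ; Y_{7,-2}(Ω₂) = (-0.279454, 0.153905) ; Δ = (-0.010905, -0.005457)
  [-1]  conj(Y_{7,-1})(Ω₁) = (-0.295916, -0.155454) ; Y_{7,-1}(Ω₂) = (-0.024152, -0.093921) ; Δ = (-0.007453, 0.031547)
  [+0]  conj(Y_{7,0})(Ω₁) = (0.002233, -0.000000) ; Y_{7,0}(Ω₂) = (-0.306622, 0.000000) ; Δ = (-0.000685, 0.000000)
  [+1]  conj(Y_{7,1})(Ω₁) = (0.295916, -0.155454) ; Y_{7,1}(Ω₂) = (0.024152, -0.093921) ; Δ = (-0.007453, -0.031547)
  [+2]  conj(Y_{7,2})(Ω₁) = (0.021688, -0.031472) ; Y_{7,2}(Ω₂) = (-0.279454, -0.153905) ; Δ = (-0.010905, 0.005457)
  [+3]  conj(Y_{7,3})(Ω₁) = (-0.040324, 0.335337) ; Y_{7,3}(Ω₂) = (0.037279, -0.039608) ; Δ = (0.011779, 0.014098)
  [+4]  conj(Y_{7,4})(Ω₁) = (0.062926, 0.165154) ; Y_{7,4}(Ω₂) = (-0.188557, -0.298109) ; Δ = (0.037369, -0.049900)
  [+5]  conj(Y_{7,5})(Ω₁) = (-0.201323, -0.177665) ; Y_{7,5}(Ω₂) = (-0.057820, 0.018667) ; Δ = (0.014957, 0.006515)
  [+6]  conj(Y_{7,6})(Ω₁) = (-0.429752, -0.104871) ; Y_{7,6}(Ω₂) = (-0.023273, -0.383730) ; Δ = (-0.030241, 0.167349)
  [+7]  conj(Y_{7,7})(Ω₁) = (-0.257709, 0.064258) ; Y_{7,7}(Ω₂) = (-0.392438, -0.075933) ; Δ = (0.106014, -0.005648)
Accumulated sum (0.242356, -0.000000); after 4π/(2l+1) scaling, (0.203036, -0.000000) ⇒ P_7 = 0.203036

0.203036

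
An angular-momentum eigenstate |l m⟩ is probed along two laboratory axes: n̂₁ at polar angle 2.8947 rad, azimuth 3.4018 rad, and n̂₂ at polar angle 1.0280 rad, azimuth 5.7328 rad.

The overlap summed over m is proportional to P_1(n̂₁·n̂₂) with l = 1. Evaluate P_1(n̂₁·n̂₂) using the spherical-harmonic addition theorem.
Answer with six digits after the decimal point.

-0.645067

Summing Y*_{l m}(θ₁,φ₁)·Y_{l m}(θ₂,φ₂) over m ∈ [−1, 1]; prefactor 4π/(2·1+1) = 4.188790:
  m=-1: Y*=-0.081594-0.021724i  Y=+0.252147+0.154727i  product -0.017212-0.018102i
  m=+0: Y*=-0.473786-0.000000i  Y=+0.252379+0.000000i  product -0.119574-0.000000i
  m=+1: Y*=+0.081594-0.021724i  Y=-0.252147+0.154727i  product -0.017212+0.018102i
Total Σ_m = -0.153998+0.000000i. Multiply by 4.188790: -0.645067+0.000000i. P_1(cos γ) = -0.645067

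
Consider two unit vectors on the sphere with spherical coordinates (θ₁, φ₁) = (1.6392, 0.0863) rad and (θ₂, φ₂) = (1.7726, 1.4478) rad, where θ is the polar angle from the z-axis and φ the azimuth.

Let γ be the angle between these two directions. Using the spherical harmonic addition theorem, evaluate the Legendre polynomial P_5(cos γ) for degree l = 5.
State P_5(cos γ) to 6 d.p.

0.321093

Summing Y*_{l m}(θ₁,φ₁)·Y_{l m}(θ₂,φ₂) over m ∈ [−5, 5]; prefactor 4π/(2·5+1) = 1.142397:
  m=-5: Y*=+0.416683+0.191857i  Y=+0.241688-0.342160i  product +0.166353-0.096203i
  m=-4: Y*=-0.093521-0.033630i  Y=-0.238877-0.128024i  product +0.018035+0.020006i
  m=-3: Y*=-0.318111-0.084250i  Y=+0.074906-0.193706i  product -0.040148+0.055309i
  m=-2: Y*=+0.111992+0.019524i  Y=-0.278118-0.069829i  product -0.029784-0.013250i
  m=-1: Y*=+0.297668+0.025753i  Y=+0.018149-0.146814i  product +0.009183-0.043234i
  m=+0: Y*=-0.117301-0.000000i  Y=-0.288079+0.000000i  product +0.033792+0.000000i
  m=+1: Y*=-0.297668+0.025753i  Y=-0.018149-0.146814i  product +0.009183+0.043234i
  m=+2: Y*=+0.111992-0.019524i  Y=-0.278118+0.069829i  product -0.029784+0.013250i
  m=+3: Y*=+0.318111-0.084250i  Y=-0.074906-0.193706i  product -0.040148-0.055309i
  m=+4: Y*=-0.093521+0.033630i  Y=-0.238877+0.128024i  product +0.018035-0.020006i
  m=+5: Y*=-0.416683+0.191857i  Y=-0.241688-0.342160i  product +0.166353+0.096203i
Σ over m = +0.281070+0.000000i; ×(4π/11) → +0.321093+0.000000i. Real part: 0.321093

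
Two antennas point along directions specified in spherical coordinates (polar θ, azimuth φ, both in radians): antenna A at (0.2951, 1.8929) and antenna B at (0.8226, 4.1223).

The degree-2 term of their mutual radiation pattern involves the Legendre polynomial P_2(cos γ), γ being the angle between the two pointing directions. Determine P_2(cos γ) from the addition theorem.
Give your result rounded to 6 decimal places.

-0.093691

Expand P_2 via completeness: Σ_{m} conj(Y_{2,m}) at Ω₁ times Y_{2,m} at Ω₂ —
  m=-2: (-0.026125, -0.019622) × (-0.079005, -0.191864) = (-0.001701, 0.006563)  (running Σ = (-0.001701, 0.006563))
  m=-1: (-0.068052, 0.203916) × (-0.214342, 0.320064) = (-0.050680, -0.065489)  (running Σ = (-0.052381, -0.058926))
  m=0: (0.550751, -0.000000) × (0.122529, 0.000000) = (0.067483, 0.000000)  (running Σ = (0.015102, -0.058926))
  m=1: (0.068052, 0.203916) × (0.214342, 0.320064) = (-0.050680, 0.065489)  (running Σ = (-0.035578, 0.006563))
  m=2: (-0.026125, 0.019622) × (-0.079005, 0.191864) = (-0.001701, -0.006563)  (running Σ = (-0.037279, 0.000000))
Accumulated sum (-0.037279, 0.000000); after 4π/(2l+1) scaling, (-0.093691, 0.000000) ⇒ P_2 = -0.093691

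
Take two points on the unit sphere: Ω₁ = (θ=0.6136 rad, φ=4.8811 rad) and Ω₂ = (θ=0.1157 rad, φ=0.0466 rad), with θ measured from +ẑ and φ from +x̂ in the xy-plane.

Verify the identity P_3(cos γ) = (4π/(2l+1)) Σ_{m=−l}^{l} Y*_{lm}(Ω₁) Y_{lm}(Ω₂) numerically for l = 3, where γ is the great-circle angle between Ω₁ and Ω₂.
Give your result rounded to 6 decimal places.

Summing Y*_{l m}(θ₁,φ₁)·Y_{l m}(θ₂,φ₂) over m ∈ [−3, 3]; prefactor 4π/(2·3+1) = 1.795196:
  [-3]  conj(Y_{3,-3})(Ω₁) = (-0.038617, 0.069669) ; Y_{3,-3}(Ω₂) = (0.000636, -0.000089) ; Δ = (-0.000018, 0.000048)
  [-2]  conj(Y_{3,-2})(Ω₁) = (-0.261417, -0.091715) ; Y_{3,-2}(Ω₂) = (0.013470, -0.001259) ; Δ = (-0.003637, -0.000906)
  [-1]  conj(Y_{3,-1})(Ω₁) = (0.073186, -0.429674) ; Y_{3,-1}(Ω₂) = (0.146589, -0.006836) ; Δ = (0.007791, -0.063486)
  [+0]  conj(Y_{3,0})(Ω₁) = (0.104402, -0.000000) ; Y_{3,0}(Ω₂) = (0.716663, 0.000000) ; Δ = (0.074821, 0.000000)
  [+1]  conj(Y_{3,1})(Ω₁) = (-0.073186, -0.429674) ; Y_{3,1}(Ω₂) = (-0.146589, -0.006836) ; Δ = (0.007791, 0.063486)
  [+2]  conj(Y_{3,2})(Ω₁) = (-0.261417, 0.091715) ; Y_{3,2}(Ω₂) = (0.013470, 0.001259) ; Δ = (-0.003637, 0.000906)
  [+3]  conj(Y_{3,3})(Ω₁) = (0.038617, 0.069669) ; Y_{3,3}(Ω₂) = (-0.000636, -0.000089) ; Δ = (-0.000018, -0.000048)
Total Σ_m = (0.083093, -0.000000). Multiply by 1.795196: (0.149168, -0.000000). P_3(cos γ) = 0.149168

0.149168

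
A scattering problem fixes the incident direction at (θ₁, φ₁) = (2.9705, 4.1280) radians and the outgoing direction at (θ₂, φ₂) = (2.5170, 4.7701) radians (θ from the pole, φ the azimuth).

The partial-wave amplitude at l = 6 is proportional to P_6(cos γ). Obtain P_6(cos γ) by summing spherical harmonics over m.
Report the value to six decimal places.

-0.335405

Summing Y*_{l m}(θ₁,φ₁)·Y_{l m}(θ₂,φ₂) over m ∈ [−6, 6]; prefactor 4π/(2·6+1) = 0.966644:
  term(m=-6) = -0.00000 + 0.00000j   from Y*(Ω₁)=0.00001 - 0.00000j, Y(Ω₂)=-0.01817 + 0.00656j
  term(m=-5) = -0.00002 + 0.00000j   from Y*(Ω₁)=0.00005 - 0.00023j, Y(Ω₂)=-0.02641 - 0.08899j
  term(m=-4) = -0.00063 - 0.00041j   from Y*(Ω₁)=-0.00201 - 0.00209j, Y(Ω₂)=0.25336 - 0.05955j
  term(m=-3) = -0.00379 - 0.01022j   from Y*(Ω₁)=-0.02393 + 0.00441j, Y(Ω₂)=0.07715 + 0.44116j
  term(m=-2) = 0.01499 - 0.05086j   from Y*(Ω₁)=-0.05407 + 0.12717j, Y(Ω₂)=-0.38113 + 0.04419j
  term(m=-1) = -0.03411 + 0.02551j   from Y*(Ω₁)=0.26632 + 0.40262j, Y(Ω₂)=0.00509 + 0.08810j
  term(m=+0) = -0.29983 + 0.00000j   from Y*(Ω₁)=0.72736 + 0.00000j, Y(Ω₂)=-0.41221 + 0.00000j
  term(m=+1) = -0.03411 - 0.02551j   from Y*(Ω₁)=-0.26632 + 0.40262j, Y(Ω₂)=-0.00509 + 0.08810j
  term(m=+2) = 0.01499 + 0.05086j   from Y*(Ω₁)=-0.05407 - 0.12717j, Y(Ω₂)=-0.38113 - 0.04419j
  term(m=+3) = -0.00379 + 0.01022j   from Y*(Ω₁)=0.02393 + 0.00441j, Y(Ω₂)=-0.07715 + 0.44116j
  term(m=+4) = -0.00063 + 0.00041j   from Y*(Ω₁)=-0.00201 + 0.00209j, Y(Ω₂)=0.25336 + 0.05955j
  term(m=+5) = -0.00002 - 0.00000j   from Y*(Ω₁)=-0.00005 - 0.00023j, Y(Ω₂)=0.02641 - 0.08899j
  term(m=+6) = -0.00000 - 0.00000j   from Y*(Ω₁)=0.00001 + 0.00000j, Y(Ω₂)=-0.01817 - 0.00656j
Accumulated sum -0.34698 - 0.00000j; after 4π/(2l+1) scaling, -0.33540 - 0.00000j ⇒ P_6 = -0.335405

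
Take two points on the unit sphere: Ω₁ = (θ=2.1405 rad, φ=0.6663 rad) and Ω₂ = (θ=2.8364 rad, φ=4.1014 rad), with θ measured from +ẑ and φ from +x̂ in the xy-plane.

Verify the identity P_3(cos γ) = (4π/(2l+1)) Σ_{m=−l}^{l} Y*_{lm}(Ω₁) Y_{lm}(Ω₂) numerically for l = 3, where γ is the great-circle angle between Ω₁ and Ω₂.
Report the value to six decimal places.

Summing Y*_{l m}(θ₁,φ₁)·Y_{l m}(θ₂,φ₂) over m ∈ [−3, 3]; prefactor 4π/(2·3+1) = 1.795196:
  term(m=-3) = (-0.001795, 0.002174)   from Y*(Ω₁)=(-0.103419, 0.226633), Y(Ω₂)=(0.010932, 0.002934)
  term(m=-2) = (0.028641, -0.019053)   from Y*(Ω₁)=(-0.092225, -0.379831), Y(Ω₂)=(0.030080, 0.082707)
  term(m=-1) = (-0.040814, 0.012335)   from Y*(Ω₁)=(0.097268, 0.076477), Y(Ω₂)=(-0.197687, 0.282251)
  term(m=+0) = (-0.171447, 0.000000)   from Y*(Ω₁)=(0.311052, -0.000000), Y(Ω₂)=(-0.551184, 0.000000)
  term(m=+1) = (-0.040814, -0.012335)   from Y*(Ω₁)=(-0.097268, 0.076477), Y(Ω₂)=(0.197687, 0.282251)
  term(m=+2) = (0.028641, 0.019053)   from Y*(Ω₁)=(-0.092225, 0.379831), Y(Ω₂)=(0.030080, -0.082707)
  term(m=+3) = (-0.001795, -0.002174)   from Y*(Ω₁)=(0.103419, 0.226633), Y(Ω₂)=(-0.010932, 0.002934)
Total Σ_m = (-0.199385, 0.000000). Multiply by 1.795196: (-0.357934, 0.000000). P_3(cos γ) = -0.357934

-0.357934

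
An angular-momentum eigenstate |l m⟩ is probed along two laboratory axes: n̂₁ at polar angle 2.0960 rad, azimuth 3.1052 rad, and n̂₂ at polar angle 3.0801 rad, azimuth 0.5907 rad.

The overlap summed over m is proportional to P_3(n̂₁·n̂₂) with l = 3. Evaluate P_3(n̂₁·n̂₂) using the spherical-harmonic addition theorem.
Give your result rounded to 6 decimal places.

-0.446864

Term-by-term m-sum for l=3 (normalisation 4π/7 = 1.795196):
  m=-3: Y*=-0.268632+0.029446i  Y=-0.000019-0.000095i  product +0.000008+0.000025i
  m=-2: Y*=-0.382581+0.027896i  Y=-0.001462+0.003564i  product +0.000460-0.001404i
  m=-1: Y*=-0.071803+0.002614i  Y=+0.065670-0.044036i  product -0.004600+0.003334i
  m=+0: Y*=+0.326135-0.000000i  Y=-0.737909+0.000000i  product -0.240658+0.000000i
  m=+1: Y*=+0.071803+0.002614i  Y=-0.065670-0.044036i  product -0.004600-0.003334i
  m=+2: Y*=-0.382581-0.027896i  Y=-0.001462-0.003564i  product +0.000460+0.001404i
  m=+3: Y*=+0.268632+0.029446i  Y=+0.000019-0.000095i  product +0.000008-0.000025i
Accumulated sum -0.248922-0.000000i; after 4π/(2l+1) scaling, -0.446864-0.000000i ⇒ P_3 = -0.446864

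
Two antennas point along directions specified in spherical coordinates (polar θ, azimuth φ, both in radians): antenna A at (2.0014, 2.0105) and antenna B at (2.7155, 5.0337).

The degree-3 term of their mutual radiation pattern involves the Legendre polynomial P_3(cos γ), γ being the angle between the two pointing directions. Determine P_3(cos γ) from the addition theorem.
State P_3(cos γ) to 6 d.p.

Addition theorem: P_3(cos γ) = (4π/7) Σ_m Y*_{lm}(Ω₁) Y_{lm}(Ω₂), m = −3…3:
  term(m=-3) = (-0.008647, -0.003207)   from Y*(Ω₁)=(0.303213, -0.077968), Y(Ω₂)=(-0.024199, -0.016800)
  term(m=-2) = (0.054439, 0.013137)   from Y*(Ω₁)=(0.224608, 0.271373), Y(Ω₂)=(0.127264, -0.095274)
  term(m=-1) = (0.015784, 0.001877)   from Y*(Ω₁)=(0.016102, -0.034229), Y(Ω₂)=(0.132706, 0.398703)
  term(m=+0) = (-0.129118, 0.000000)   from Y*(Ω₁)=(0.331606, -0.000000), Y(Ω₂)=(-0.389371, 0.000000)
  term(m=+1) = (0.015784, -0.001877)   from Y*(Ω₁)=(-0.016102, -0.034229), Y(Ω₂)=(-0.132706, 0.398703)
  term(m=+2) = (0.054439, -0.013137)   from Y*(Ω₁)=(0.224608, -0.271373), Y(Ω₂)=(0.127264, 0.095274)
  term(m=+3) = (-0.008647, 0.003207)   from Y*(Ω₁)=(-0.303213, -0.077968), Y(Ω₂)=(0.024199, -0.016800)
Σ over m = (-0.005966, 0.000000); ×(4π/7) → (-0.010709, 0.000000). Real part: -0.010709

-0.010709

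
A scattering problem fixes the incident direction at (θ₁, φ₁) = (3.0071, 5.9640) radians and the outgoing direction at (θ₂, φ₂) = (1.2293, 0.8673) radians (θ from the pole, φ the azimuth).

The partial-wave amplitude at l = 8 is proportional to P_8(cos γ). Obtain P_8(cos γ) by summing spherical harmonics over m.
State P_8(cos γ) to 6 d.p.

Summing Y*_{l m}(θ₁,φ₁)·Y_{l m}(θ₂,φ₂) over m ∈ [−8, 8]; prefactor 4π/(2·8+1) = 0.739198:
  m=-8: Y*=-0.000000-0.000000i  Y=+0.253947-0.195149i  product -0.000000+0.000000i
  m=-7: Y*=+0.000001+0.000001i  Y=+0.445120+0.095845i  product +0.000000+0.000001i
  m=-6: Y*=-0.000010-0.000028i  Y=+0.084821+0.158484i  product +0.000004-0.000004i
  m=-5: Y*=+0.000010+0.000410i  Y=+0.097839-0.247910i  product +0.000103+0.000038i
  m=-4: Y*=+0.001209-0.003993i  Y=+0.277332-0.094252i  product -0.000041-0.001221i
  m=-3: Y*=-0.018108+0.025730i  Y=-0.120611-0.072247i  product +0.004043-0.001795i
  m=-2: Y*=+0.134720-0.099964i  Y=-0.051561-0.311952i  product -0.038130-0.036872i
  m=-1: Y*=-0.533790+0.176410i  Y=-0.053556+0.063135i  product +0.017450-0.043149i
  m=+0: Y*=+0.813888-0.000000i  Y=-0.318698+0.000000i  product -0.259384+0.000000i
  m=+1: Y*=+0.533790+0.176410i  Y=+0.053556+0.063135i  product +0.017450+0.043149i
  m=+2: Y*=+0.134720+0.099964i  Y=-0.051561+0.311952i  product -0.038130+0.036872i
  m=+3: Y*=+0.018108+0.025730i  Y=+0.120611-0.072247i  product +0.004043+0.001795i
  m=+4: Y*=+0.001209+0.003993i  Y=+0.277332+0.094252i  product -0.000041+0.001221i
  m=+5: Y*=-0.000010+0.000410i  Y=-0.097839-0.247910i  product +0.000103-0.000038i
  m=+6: Y*=-0.000010+0.000028i  Y=+0.084821-0.158484i  product +0.000004+0.000004i
  m=+7: Y*=-0.000001+0.000001i  Y=-0.445120+0.095845i  product +0.000000-0.000001i
  m=+8: Y*=-0.000000+0.000000i  Y=+0.253947+0.195149i  product -0.000000-0.000000i
Total Σ_m = -0.292528-0.000000i. Multiply by 0.739198: -0.216236-0.000000i. P_8(cos γ) = -0.216236

-0.216236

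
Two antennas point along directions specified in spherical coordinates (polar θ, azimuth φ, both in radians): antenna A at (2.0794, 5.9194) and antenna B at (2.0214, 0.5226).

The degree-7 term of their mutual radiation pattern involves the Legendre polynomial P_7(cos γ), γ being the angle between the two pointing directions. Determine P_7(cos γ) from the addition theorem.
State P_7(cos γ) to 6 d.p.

Addition theorem: P_7(cos γ) = (4π/15) Σ_m Y*_{lm}(Ω₁) Y_{lm}(Ω₂), m = −7…7:
  term(m=-7) = 0.04630 + 0.00364j   from Y*(Ω₁)=-0.16057 - 0.10870j, Y(Ω₂)=-0.20825 + 0.11830j
  term(m=-6) = 0.09988 + 0.14415j   from Y*(Ω₁)=0.23236 + 0.33110j, Y(Ω₂)=0.43356 + 0.00260j
  term(m=-5) = -0.03418 + 0.11866j   from Y*(Ω₁)=-0.09540 - 0.37655j, Y(Ω₂)=-0.27451 - 0.16032j
  term(m=-4) = 0.00177 - 0.00076j   from Y*(Ω₁)=-0.00198 + 0.01708j, Y(Ω₂)=-0.05568 - 0.09733j
  term(m=-3) = -0.10625 - 0.05565j   from Y*(Ω₁)=-0.15674 + 0.30149j, Y(Ω₂)=-0.00106 + 0.35297j
  term(m=-2) = -0.00141 - 0.00688j   from Y*(Ω₁)=0.13209 - 0.11764j, Y(Ω₂)=0.01992 - 0.03435j
  term(m=-1) = 0.05688 - 0.06970j   from Y*(Ω₁)=0.25541 - 0.09724j, Y(Ω₂)=0.28525 - 0.16431j
  term(m=+0) = 0.01749 + 0.00000j   from Y*(Ω₁)=-0.21442 + 0.00000j, Y(Ω₂)=-0.08156 + 0.00000j
  term(m=+1) = 0.05688 + 0.06970j   from Y*(Ω₁)=-0.25541 - 0.09724j, Y(Ω₂)=-0.28525 - 0.16431j
  term(m=+2) = -0.00141 + 0.00688j   from Y*(Ω₁)=0.13209 + 0.11764j, Y(Ω₂)=0.01992 + 0.03435j
  term(m=+3) = -0.10625 + 0.05565j   from Y*(Ω₁)=0.15674 + 0.30149j, Y(Ω₂)=0.00106 + 0.35297j
  term(m=+4) = 0.00177 + 0.00076j   from Y*(Ω₁)=-0.00198 - 0.01708j, Y(Ω₂)=-0.05568 + 0.09733j
  term(m=+5) = -0.03418 - 0.11866j   from Y*(Ω₁)=0.09540 - 0.37655j, Y(Ω₂)=0.27451 - 0.16032j
  term(m=+6) = 0.09988 - 0.14415j   from Y*(Ω₁)=0.23236 - 0.33110j, Y(Ω₂)=0.43356 - 0.00260j
  term(m=+7) = 0.04630 - 0.00364j   from Y*(Ω₁)=0.16057 - 0.10870j, Y(Ω₂)=0.20825 + 0.11830j
Σ over m = 0.14347 + 0.00000j; ×(4π/15) → 0.12019 + 0.00000j. Real part: 0.120189

0.120189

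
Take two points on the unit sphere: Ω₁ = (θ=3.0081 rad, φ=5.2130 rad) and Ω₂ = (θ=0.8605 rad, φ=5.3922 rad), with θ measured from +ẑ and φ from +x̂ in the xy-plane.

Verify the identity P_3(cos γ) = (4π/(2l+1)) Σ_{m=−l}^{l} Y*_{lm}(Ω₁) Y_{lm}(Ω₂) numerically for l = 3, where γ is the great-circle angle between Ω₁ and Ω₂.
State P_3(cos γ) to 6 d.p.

Term-by-term m-sum for l=3 (normalisation 4π/7 = 1.795196):
  m=-3: -0.000981+0.000068i × -0.162226+0.082127i = +0.000154-0.000092i  (running Σ = +0.000154-0.000092i)
  m=-2: +0.009676+0.015110i × -0.080292+0.374547i = -0.006436+0.002411i  (running Σ = -0.006283+0.002319i)
  m=-1: +0.080752-0.147601i × +0.173427+0.214545i = +0.045672-0.008273i  (running Σ = +0.039389-0.005954i)
  m=0: -0.706953-0.000000i × -0.212697+0.000000i = +0.150367+0.000000i  (running Σ = +0.189756-0.005954i)
  m=1: -0.080752-0.147601i × -0.173427+0.214545i = +0.045672+0.008273i  (running Σ = +0.235427+0.002319i)
  m=2: +0.009676-0.015110i × -0.080292-0.374547i = -0.006436-0.002411i  (running Σ = +0.228991-0.000092i)
  m=3: +0.000981+0.000068i × +0.162226+0.082127i = +0.000154+0.000092i  (running Σ = +0.229144+0.000000i)
Accumulated sum +0.229144+0.000000i; after 4π/(2l+1) scaling, +0.411359+0.000000i ⇒ P_3 = 0.411359

0.411359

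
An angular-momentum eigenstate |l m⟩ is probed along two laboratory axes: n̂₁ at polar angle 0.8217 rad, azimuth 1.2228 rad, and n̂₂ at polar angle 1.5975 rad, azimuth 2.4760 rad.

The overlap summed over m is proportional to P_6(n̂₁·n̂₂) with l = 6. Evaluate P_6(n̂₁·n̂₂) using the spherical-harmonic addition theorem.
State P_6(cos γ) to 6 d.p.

Expand P_6 via completeness: Σ_{m} conj(Y_{6,m}) at Ω₁ times Y_{6,m} at Ω₂ —
  [-6]  conj(Y_{6,-6})(Ω₁) = +0.036837+0.064759i ; Y_{6,-6}(Ω₂) = -0.317434-0.362780i ; Δ = +0.011800-0.033920i
  [-5]  conj(Y_{6,-5})(Ω₁) = +0.236570-0.040410i ; Y_{6,-5}(Ω₂) = -0.043830-0.008265i ; Δ = -0.010703-0.000184i
  [-4]  conj(Y_{6,-4})(Ω₁) = +0.074841-0.414078i ; Y_{6,-4}(Ω₂) = +0.313661-0.162985i ; Δ = -0.044014-0.142078i
  [-3]  conj(Y_{6,-3})(Ω₁) = -0.316377-0.184016i ; Y_{6,-3}(Ω₂) = +0.021481-0.047340i ; Δ = -0.015507+0.011024i
  [-2]  conj(Y_{6,-2})(Ω₁) = +0.033595-0.028067i ; Y_{6,-2}(Ω₂) = +0.076251+0.312113i ; Δ = +0.011322+0.008345i
  [-1]  conj(Y_{6,-1})(Ω₁) = -0.127186-0.350608i ; Y_{6,-1}(Ω₂) = +0.043060+0.033807i ; Δ = +0.006376-0.019397i
  [+0]  conj(Y_{6,0})(Ω₁) = -0.064311-0.000000i ; Y_{6,0}(Ω₂) = -0.313098+0.000000i ; Δ = +0.020135+0.000000i
  [+1]  conj(Y_{6,1})(Ω₁) = +0.127186-0.350608i ; Y_{6,1}(Ω₂) = -0.043060+0.033807i ; Δ = +0.006376+0.019397i
  [+2]  conj(Y_{6,2})(Ω₁) = +0.033595+0.028067i ; Y_{6,2}(Ω₂) = +0.076251-0.312113i ; Δ = +0.011322-0.008345i
  [+3]  conj(Y_{6,3})(Ω₁) = +0.316377-0.184016i ; Y_{6,3}(Ω₂) = -0.021481-0.047340i ; Δ = -0.015507-0.011024i
  [+4]  conj(Y_{6,4})(Ω₁) = +0.074841+0.414078i ; Y_{6,4}(Ω₂) = +0.313661+0.162985i ; Δ = -0.044014+0.142078i
  [+5]  conj(Y_{6,5})(Ω₁) = -0.236570-0.040410i ; Y_{6,5}(Ω₂) = +0.043830-0.008265i ; Δ = -0.010703+0.000184i
  [+6]  conj(Y_{6,6})(Ω₁) = +0.036837-0.064759i ; Y_{6,6}(Ω₂) = -0.317434+0.362780i ; Δ = +0.011800+0.033920i
Accumulated sum -0.061316+0.000000i; after 4π/(2l+1) scaling, -0.059271+0.000000i ⇒ P_6 = -0.059271

-0.059271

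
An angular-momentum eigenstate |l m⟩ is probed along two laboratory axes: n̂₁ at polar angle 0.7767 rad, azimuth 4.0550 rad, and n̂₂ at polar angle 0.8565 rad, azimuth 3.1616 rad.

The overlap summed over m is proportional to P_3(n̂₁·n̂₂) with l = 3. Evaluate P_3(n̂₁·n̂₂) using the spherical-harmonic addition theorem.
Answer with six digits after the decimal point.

0.077221

Expand P_3 via completeness: Σ_{m} conj(Y_{3,m}) at Ω₁ times Y_{3,m} at Ω₂ —
  [-3]  conj(Y_{3,-3})(Ω₁) = 0.13226 - 0.05613j ; Y_{3,-3}(Ω₂) = -0.17963 + 0.01079j ; Δ = -0.02315 + 0.01151j
  [-2]  conj(Y_{3,-2})(Ω₁) = -0.09069 + 0.34644j ; Y_{3,-2}(Ω₂) = 0.38188 - 0.01529j ; Δ = -0.02933 + 0.13369j
  [-1]  conj(Y_{3,-1})(Ω₁) = -0.21365 - 0.27677j ; Y_{3,-1}(Ω₂) = -0.27970 + 0.00560j ; Δ = 0.06131 + 0.07622j
  [+0]  conj(Y_{3,0})(Ω₁) = -0.12151 + 0.00000j ; Y_{3,0}(Ω₂) = -0.20885 + 0.00000j ; Δ = 0.02538 + 0.00000j
  [+1]  conj(Y_{3,1})(Ω₁) = 0.21365 - 0.27677j ; Y_{3,1}(Ω₂) = 0.27970 + 0.00560j ; Δ = 0.06131 - 0.07622j
  [+2]  conj(Y_{3,2})(Ω₁) = -0.09069 - 0.34644j ; Y_{3,2}(Ω₂) = 0.38188 + 0.01529j ; Δ = -0.02933 - 0.13369j
  [+3]  conj(Y_{3,3})(Ω₁) = -0.13226 - 0.05613j ; Y_{3,3}(Ω₂) = 0.17963 + 0.01079j ; Δ = -0.02315 - 0.01151j
Accumulated sum 0.04302 + 0.00000j; after 4π/(2l+1) scaling, 0.07722 + 0.00000j ⇒ P_3 = 0.077221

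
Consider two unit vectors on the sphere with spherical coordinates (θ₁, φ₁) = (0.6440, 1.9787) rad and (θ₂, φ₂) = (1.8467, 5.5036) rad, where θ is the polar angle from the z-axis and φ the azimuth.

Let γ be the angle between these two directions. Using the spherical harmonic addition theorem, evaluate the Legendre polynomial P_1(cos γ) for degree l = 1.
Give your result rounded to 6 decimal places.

Addition theorem: P_1(cos γ) = (4π/3) Σ_m Y*_{lm}(Ω₁) Y_{lm}(Ω₂), m = −1…1:
  m=-1: (-0.082286, 0.190415) × (0.236424, 0.233691) = (-0.063953, 0.025789)  (running Σ = (-0.063953, 0.025789))
  m=0: (0.390736, -0.000000) × (-0.133103, 0.000000) = (-0.052008, 0.000000)  (running Σ = (-0.115961, 0.025789))
  m=1: (0.082286, 0.190415) × (-0.236424, 0.233691) = (-0.063953, -0.025789)  (running Σ = (-0.179914, 0.000000))
Accumulated sum (-0.179914, 0.000000); after 4π/(2l+1) scaling, (-0.753622, 0.000000) ⇒ P_1 = -0.753622

-0.753622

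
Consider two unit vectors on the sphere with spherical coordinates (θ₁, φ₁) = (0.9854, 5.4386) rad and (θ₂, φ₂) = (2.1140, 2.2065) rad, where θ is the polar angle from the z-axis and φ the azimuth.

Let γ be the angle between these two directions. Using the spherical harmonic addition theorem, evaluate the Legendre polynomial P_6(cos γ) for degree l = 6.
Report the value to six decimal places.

Term-by-term m-sum for l=6 (normalisation 4π/13 = 0.966644):
  m=-6: (0.056318, 0.151864) × (0.148713, -0.118456) = (0.026364, 0.015913)  (running Σ = (0.026364, 0.015913))
  m=-5: (-0.174871, 0.328274) × (-0.014681, -0.397394) = (0.133021, 0.064673)  (running Σ = (0.159386, 0.080586))
  m=-4: (-0.394731, 0.095238) × (-0.306864, -0.209387) = (0.141070, 0.053426)  (running Σ = (0.300456, 0.134013))
  m=-3: (-0.061276, -0.042630) × (0.012197, -0.004264) = (-0.000929, -0.000259)  (running Σ = (0.299527, 0.133754))
  m=-2: (0.037932, 0.318947) × (0.102322, -0.331496) = (0.109611, 0.020061)  (running Σ = (0.409137, 0.153815))
  m=-1: (-0.136447, 0.153636) × (-0.071382, -0.096739) = (0.024602, 0.002233)  (running Σ = (0.433740, 0.156047))
  m=0: (0.271417, -0.000000) × (0.316165, 0.000000) = (0.085813, 0.000000)  (running Σ = (0.519553, 0.156047))
  m=1: (0.136447, 0.153636) × (0.071382, -0.096739) = (0.024602, -0.002233)  (running Σ = (0.544155, 0.153815))
  m=2: (0.037932, -0.318947) × (0.102322, 0.331496) = (0.109611, -0.020061)  (running Σ = (0.653766, 0.133754))
  m=3: (0.061276, -0.042630) × (-0.012197, -0.004264) = (-0.000929, 0.000259)  (running Σ = (0.652837, 0.134013))
  m=4: (-0.394731, -0.095238) × (-0.306864, 0.209387) = (0.141070, -0.053426)  (running Σ = (0.793907, 0.080586))
  m=5: (0.174871, 0.328274) × (0.014681, -0.397394) = (0.133021, -0.064673)  (running Σ = (0.926928, 0.015913))
  m=6: (0.056318, -0.151864) × (0.148713, 0.118456) = (0.026364, -0.015913)  (running Σ = (0.953293, 0.000000))
Σ over m = (0.953293, 0.000000); ×(4π/13) → (0.921494, 0.000000). Real part: 0.921494

0.921494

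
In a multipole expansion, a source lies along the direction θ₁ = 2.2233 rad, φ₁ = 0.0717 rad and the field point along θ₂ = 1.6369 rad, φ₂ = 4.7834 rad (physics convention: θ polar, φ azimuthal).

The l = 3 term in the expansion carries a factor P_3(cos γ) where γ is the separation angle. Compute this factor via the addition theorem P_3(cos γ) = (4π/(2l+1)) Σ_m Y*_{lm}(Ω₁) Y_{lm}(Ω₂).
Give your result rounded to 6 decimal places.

Addition theorem: P_3(cos γ) = (4π/7) Σ_m Y*_{lm}(Ω₁) Y_{lm}(Ω₂), m = −3…3:
  [-3]  conj(Y_{3,-3})(Ω₁) = (0.204472, 0.044673) ; Y_{3,-3}(Ω₂) = (-0.087635, -0.405126) ; Δ = (0.000179, -0.086752)
  [-2]  conj(Y_{3,-2})(Ω₁) = (-0.387739, -0.055986) ; Y_{3,-2}(Ω₂) = (0.066537, -0.009514) ; Δ = (-0.026331, -0.000036)
  [-1]  conj(Y_{3,-1})(Ω₁) = (0.215999, 0.015514) ; Y_{3,-1}(Ω₂) = (-0.022381, -0.314644) ; Δ = (0.000047, -0.068310)
  [+0]  conj(Y_{3,0})(Ω₁) = (0.262085, -0.000000) ; Y_{3,0}(Ω₂) = (0.073413, 0.000000) ; Δ = (0.019241, 0.000000)
  [+1]  conj(Y_{3,1})(Ω₁) = (-0.215999, 0.015514) ; Y_{3,1}(Ω₂) = (0.022381, -0.314644) ; Δ = (0.000047, 0.068310)
  [+2]  conj(Y_{3,2})(Ω₁) = (-0.387739, 0.055986) ; Y_{3,2}(Ω₂) = (0.066537, 0.009514) ; Δ = (-0.026331, 0.000036)
  [+3]  conj(Y_{3,3})(Ω₁) = (-0.204472, 0.044673) ; Y_{3,3}(Ω₂) = (0.087635, -0.405126) ; Δ = (0.000179, 0.086752)
Accumulated sum (-0.032970, 0.000000); after 4π/(2l+1) scaling, (-0.059187, 0.000000) ⇒ P_3 = -0.059187

-0.059187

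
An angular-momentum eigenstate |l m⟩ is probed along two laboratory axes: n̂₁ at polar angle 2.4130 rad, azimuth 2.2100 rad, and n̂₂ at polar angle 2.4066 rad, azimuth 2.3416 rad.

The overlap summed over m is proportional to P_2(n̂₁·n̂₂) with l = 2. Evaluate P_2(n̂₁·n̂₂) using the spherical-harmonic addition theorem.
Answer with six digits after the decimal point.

0.988379

Expand P_2 via completeness: Σ_{m} conj(Y_{2,m}) at Ω₁ times Y_{2,m} at Ω₂ —
  term(m=-2) = 0.02872 - 0.00774j   from Y*(Ω₁)=-0.04936 - 0.16397j, Y(Ω₂)=-0.00507 + 0.17363j
  term(m=-1) = 0.14622 - 0.01935j   from Y*(Ω₁)=0.22895 - 0.30801j, Y(Ω₂)=0.26776 + 0.27569j
  term(m=+0) = 0.04339 + 0.00000j   from Y*(Ω₁)=0.21133 + 0.00000j, Y(Ω₂)=0.20531 + 0.00000j
  term(m=+1) = 0.14622 + 0.01935j   from Y*(Ω₁)=-0.22895 - 0.30801j, Y(Ω₂)=-0.26776 + 0.27569j
  term(m=+2) = 0.02872 + 0.00774j   from Y*(Ω₁)=-0.04936 + 0.16397j, Y(Ω₂)=-0.00507 - 0.17363j
Σ over m = 0.39326 + 0.00000j; ×(4π/5) → 0.98838 + 0.00000j. Real part: 0.988379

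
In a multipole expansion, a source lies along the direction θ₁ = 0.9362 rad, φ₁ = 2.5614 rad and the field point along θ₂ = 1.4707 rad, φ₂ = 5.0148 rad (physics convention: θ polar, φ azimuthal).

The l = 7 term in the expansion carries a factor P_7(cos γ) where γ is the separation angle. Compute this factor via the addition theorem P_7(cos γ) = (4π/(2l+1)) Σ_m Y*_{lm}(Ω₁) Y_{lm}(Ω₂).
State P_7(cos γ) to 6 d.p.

-0.309880

Addition theorem: P_7(cos γ) = (4π/15) Σ_m Y*_{lm}(Ω₁) Y_{lm}(Ω₂), m = −7…7:
  term(m=-7) = -0.00556 + 0.05274j   from Y*(Ω₁)=0.06656 - 0.08737j, Y(Ω₂)=-0.41257 + 0.25073j
  term(m=-6) = -0.03023 - 0.04581j   from Y*(Ω₁)=-0.28527 + 0.10077j, Y(Ω₂)=0.04377 + 0.17606j
  term(m=-5) = -0.13198 - 0.04073j   from Y*(Ω₁)=0.43079 + 0.10571j, Y(Ω₂)=-0.31085 - 0.01828j
  term(m=-4) = 0.05481 - 0.02246j   from Y*(Ω₁)=-0.19571 - 0.21010j, Y(Ω₂)=-0.07290 + 0.19299j
  term(m=-3) = -0.01780 + 0.03306j   from Y*(Ω₁)=-0.02472 - 0.14419j, Y(Ω₂)=-0.20220 - 0.15809j
  term(m=-2) = -0.01501 - 0.07624j   from Y*(Ω₁)=-0.14393 + 0.33078j, Y(Ω₂)=-0.17719 + 0.12248j
  term(m=-1) = -0.00069 - 0.00057j   from Y*(Ω₁)=0.00317 - 0.00208j, Y(Ω₂)=-0.07005 - 0.22453j
  term(m=+0) = -0.07700 + 0.00000j   from Y*(Ω₁)=0.35349 + 0.00000j, Y(Ω₂)=-0.21783 + 0.00000j
  term(m=+1) = -0.00069 + 0.00057j   from Y*(Ω₁)=-0.00317 - 0.00208j, Y(Ω₂)=0.07005 - 0.22453j
  term(m=+2) = -0.01501 + 0.07624j   from Y*(Ω₁)=-0.14393 - 0.33078j, Y(Ω₂)=-0.17719 - 0.12248j
  term(m=+3) = -0.01780 - 0.03306j   from Y*(Ω₁)=0.02472 - 0.14419j, Y(Ω₂)=0.20220 - 0.15809j
  term(m=+4) = 0.05481 + 0.02246j   from Y*(Ω₁)=-0.19571 + 0.21010j, Y(Ω₂)=-0.07290 - 0.19299j
  term(m=+5) = -0.13198 + 0.04073j   from Y*(Ω₁)=-0.43079 + 0.10571j, Y(Ω₂)=0.31085 - 0.01828j
  term(m=+6) = -0.03023 + 0.04581j   from Y*(Ω₁)=-0.28527 - 0.10077j, Y(Ω₂)=0.04377 - 0.17606j
  term(m=+7) = -0.00556 - 0.05274j   from Y*(Ω₁)=-0.06656 - 0.08737j, Y(Ω₂)=0.41257 + 0.25073j
Accumulated sum -0.36989 + 0.00000j; after 4π/(2l+1) scaling, -0.30988 + 0.00000j ⇒ P_7 = -0.309880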